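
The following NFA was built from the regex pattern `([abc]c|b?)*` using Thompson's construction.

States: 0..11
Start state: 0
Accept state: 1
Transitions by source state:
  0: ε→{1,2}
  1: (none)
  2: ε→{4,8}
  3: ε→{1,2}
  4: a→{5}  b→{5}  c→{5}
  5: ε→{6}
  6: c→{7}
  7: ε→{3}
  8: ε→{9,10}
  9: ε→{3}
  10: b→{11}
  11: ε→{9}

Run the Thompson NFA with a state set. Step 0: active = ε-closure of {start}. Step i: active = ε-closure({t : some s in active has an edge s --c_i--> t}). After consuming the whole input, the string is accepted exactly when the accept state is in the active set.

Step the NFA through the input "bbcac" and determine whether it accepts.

initial (ε-close {0}): {0,1,2,3,4,8,9,10}
'b' @ 1: {1,2,3,4,5,6,8,9,10,11}  ✓accept
'b' @ 2: {1,2,3,4,5,6,8,9,10,11}  ✓accept
'c' @ 3: {1,2,3,4,5,6,7,8,9,10}  ✓accept
'a' @ 4: {5,6}
'c' @ 5: {1,2,3,4,7,8,9,10}  ✓accept
end set {1,2,3,4,7,8,9,10} — state 1 in

Answer: ACCEPT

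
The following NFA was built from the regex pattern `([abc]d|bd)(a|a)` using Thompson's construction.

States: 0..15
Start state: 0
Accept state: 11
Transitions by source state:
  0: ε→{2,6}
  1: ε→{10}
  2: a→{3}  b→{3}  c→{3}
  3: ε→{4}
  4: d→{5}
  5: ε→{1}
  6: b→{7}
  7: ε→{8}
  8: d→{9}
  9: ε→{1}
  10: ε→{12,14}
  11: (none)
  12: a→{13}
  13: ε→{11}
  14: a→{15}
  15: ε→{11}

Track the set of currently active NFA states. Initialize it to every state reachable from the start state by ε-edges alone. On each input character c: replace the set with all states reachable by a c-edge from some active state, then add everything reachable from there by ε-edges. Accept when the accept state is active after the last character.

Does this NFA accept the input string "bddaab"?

Answer: REJECT

Trace:
start: ε-closure({0}) = {0,2,6}
'b' @ 1: {3,4,7,8}
'd' @ 2: {1,5,9,10,12,14}
'd' @ 3: {}  — dead — no transitions
rest 'aab' ignored (set empty)
final: {}; accept 11 not in set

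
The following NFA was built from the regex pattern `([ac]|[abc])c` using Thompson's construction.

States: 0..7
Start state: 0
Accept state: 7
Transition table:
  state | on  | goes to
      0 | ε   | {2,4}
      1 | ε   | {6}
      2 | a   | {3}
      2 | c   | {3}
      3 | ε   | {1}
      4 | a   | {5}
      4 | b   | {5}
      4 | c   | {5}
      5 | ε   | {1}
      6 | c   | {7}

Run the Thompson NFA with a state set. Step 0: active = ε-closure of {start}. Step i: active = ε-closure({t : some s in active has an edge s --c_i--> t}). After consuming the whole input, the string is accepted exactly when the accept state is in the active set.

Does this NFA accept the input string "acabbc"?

initial (ε-close {0}): {0,2,4}
'a' @ 1: {1,3,5,6}
'c' @ 2: {7}  (accept∈set)
'a' @ 3: {}  — state set empty
rest 'bbc' ignored (set empty)
after full input: {}  (accept=7 not in)

Answer: REJECT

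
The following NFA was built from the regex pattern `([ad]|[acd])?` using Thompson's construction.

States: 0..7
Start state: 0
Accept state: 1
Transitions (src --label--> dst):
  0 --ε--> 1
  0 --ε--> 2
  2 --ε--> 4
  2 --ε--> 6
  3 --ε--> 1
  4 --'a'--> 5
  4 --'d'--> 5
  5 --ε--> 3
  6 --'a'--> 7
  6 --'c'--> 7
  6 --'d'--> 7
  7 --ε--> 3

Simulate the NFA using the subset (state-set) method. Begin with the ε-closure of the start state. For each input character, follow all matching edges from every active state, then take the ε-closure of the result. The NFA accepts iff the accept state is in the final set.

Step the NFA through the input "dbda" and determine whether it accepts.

S₀ = ε-closure({0}) = {0,1,2,4,6}
'd' @ 1: {1,3,5,7}  (accept∈set)
'b' @ 2: {}  — dead — no transitions
rest 'da' ignored (set empty)
end set {} — state 1 not in

Answer: REJECT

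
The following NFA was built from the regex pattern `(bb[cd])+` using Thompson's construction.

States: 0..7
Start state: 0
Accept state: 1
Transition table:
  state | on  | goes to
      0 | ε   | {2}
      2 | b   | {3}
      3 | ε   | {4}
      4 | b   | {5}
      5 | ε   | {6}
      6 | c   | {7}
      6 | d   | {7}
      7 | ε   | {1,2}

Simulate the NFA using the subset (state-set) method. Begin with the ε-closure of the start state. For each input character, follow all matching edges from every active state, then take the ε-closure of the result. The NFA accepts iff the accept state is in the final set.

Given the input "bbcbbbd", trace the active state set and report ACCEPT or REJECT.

start: ε-closure({0}) = {0,2}
'b' @ 1: {3,4}
'b' @ 2: {5,6}
'c' @ 3: {1,2,7}  ✓accept
'b' @ 4: {3,4}
'b' @ 5: {5,6}
'b' @ 6: {}  — state set empty
rest 'd' ignored (set empty)
end set {} — state 1 not in

Answer: REJECT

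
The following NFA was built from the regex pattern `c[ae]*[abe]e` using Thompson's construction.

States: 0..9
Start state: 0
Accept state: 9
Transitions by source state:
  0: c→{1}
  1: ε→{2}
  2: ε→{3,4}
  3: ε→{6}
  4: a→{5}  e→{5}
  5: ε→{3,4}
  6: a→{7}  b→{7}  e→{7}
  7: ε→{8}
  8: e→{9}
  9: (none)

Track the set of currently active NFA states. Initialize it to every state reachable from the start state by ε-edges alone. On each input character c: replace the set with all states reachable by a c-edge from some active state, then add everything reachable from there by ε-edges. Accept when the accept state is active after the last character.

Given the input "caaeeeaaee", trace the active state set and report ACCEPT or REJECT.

Answer: ACCEPT

Derivation:
S₀ = ε-closure({0}) = {0}
'c' @ 1: {1,2,3,4,6}
'a' @ 2: {3,4,5,6,7,8}
'a' @ 3: {3,4,5,6,7,8}
'e' @ 4: {3,4,5,6,7,8,9}  [accepting]
'e' @ 5: {3,4,5,6,7,8,9}  [accepting]
'e' @ 6: {3,4,5,6,7,8,9}  [accepting]
'a' @ 7: {3,4,5,6,7,8}
'a' @ 8: {3,4,5,6,7,8}
'e' @ 9: {3,4,5,6,7,8,9}  [accepting]
'e' @ 10: {3,4,5,6,7,8,9}  [accepting]
end set {3,4,5,6,7,8,9} — state 9 in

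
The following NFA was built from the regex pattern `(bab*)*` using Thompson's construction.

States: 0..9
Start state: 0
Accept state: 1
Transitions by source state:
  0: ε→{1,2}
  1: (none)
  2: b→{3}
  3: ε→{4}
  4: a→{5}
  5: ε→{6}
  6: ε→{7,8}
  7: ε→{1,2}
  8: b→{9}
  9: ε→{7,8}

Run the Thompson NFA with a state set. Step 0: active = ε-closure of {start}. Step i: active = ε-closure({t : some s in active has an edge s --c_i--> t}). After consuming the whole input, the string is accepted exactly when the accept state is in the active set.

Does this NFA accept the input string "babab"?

S₀ = ε-closure({0}) = {0,1,2}
'b' @ 1: {3,4}
'a' @ 2: {1,2,5,6,7,8}  ✓accept
'b' @ 3: {1,2,3,4,7,8,9}  ✓accept
'a' @ 4: {1,2,5,6,7,8}  ✓accept
'b' @ 5: {1,2,3,4,7,8,9}  ✓accept
after full input: {1,2,3,4,7,8,9}  (accept=1 in)

Answer: ACCEPT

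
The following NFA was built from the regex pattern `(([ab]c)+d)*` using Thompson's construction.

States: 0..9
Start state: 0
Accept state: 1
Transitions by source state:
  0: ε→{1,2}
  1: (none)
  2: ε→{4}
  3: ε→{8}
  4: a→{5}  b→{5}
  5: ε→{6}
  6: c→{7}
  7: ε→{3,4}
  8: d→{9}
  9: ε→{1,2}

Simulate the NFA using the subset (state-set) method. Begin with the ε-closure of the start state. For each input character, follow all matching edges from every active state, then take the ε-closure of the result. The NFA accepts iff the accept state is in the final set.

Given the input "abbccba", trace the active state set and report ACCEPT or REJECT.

initial (ε-close {0}): {0,1,2,4}
'a' @ 1: {5,6}
'b' @ 2: {}  — state set empty
rest 'bccba' ignored (set empty)
after full input: {}  (accept=1 not in)

Answer: REJECT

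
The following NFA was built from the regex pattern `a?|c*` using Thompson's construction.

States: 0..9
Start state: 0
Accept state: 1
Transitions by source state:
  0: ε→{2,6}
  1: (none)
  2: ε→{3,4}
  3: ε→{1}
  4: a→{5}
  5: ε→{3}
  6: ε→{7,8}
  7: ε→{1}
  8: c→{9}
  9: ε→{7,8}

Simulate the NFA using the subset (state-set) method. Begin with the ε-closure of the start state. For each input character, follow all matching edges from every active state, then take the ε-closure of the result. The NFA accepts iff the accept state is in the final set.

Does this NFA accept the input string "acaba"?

Answer: REJECT

Steps:
initial (ε-close {0}): {0,1,2,3,4,6,7,8}
'a' @ 1: {1,3,5}  [accepting]
'c' @ 2: {}  — no active states
rest 'aba' ignored (set empty)
end set {} — state 1 not in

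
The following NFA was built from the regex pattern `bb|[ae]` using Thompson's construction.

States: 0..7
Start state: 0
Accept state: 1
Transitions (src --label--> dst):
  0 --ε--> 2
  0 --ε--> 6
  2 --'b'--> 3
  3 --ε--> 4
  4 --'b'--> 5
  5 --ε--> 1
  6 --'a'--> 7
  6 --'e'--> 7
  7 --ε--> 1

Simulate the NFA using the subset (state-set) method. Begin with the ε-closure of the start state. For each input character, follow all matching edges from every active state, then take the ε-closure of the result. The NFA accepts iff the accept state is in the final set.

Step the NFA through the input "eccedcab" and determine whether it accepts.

S₀ = ε-closure({0}) = {0,2,6}
'e' @ 1: {1,7}  [accepting]
'c' @ 2: {}  — state set empty
rest 'cedcab' ignored (set empty)
after full input: {}  (accept=1 not in)

Answer: REJECT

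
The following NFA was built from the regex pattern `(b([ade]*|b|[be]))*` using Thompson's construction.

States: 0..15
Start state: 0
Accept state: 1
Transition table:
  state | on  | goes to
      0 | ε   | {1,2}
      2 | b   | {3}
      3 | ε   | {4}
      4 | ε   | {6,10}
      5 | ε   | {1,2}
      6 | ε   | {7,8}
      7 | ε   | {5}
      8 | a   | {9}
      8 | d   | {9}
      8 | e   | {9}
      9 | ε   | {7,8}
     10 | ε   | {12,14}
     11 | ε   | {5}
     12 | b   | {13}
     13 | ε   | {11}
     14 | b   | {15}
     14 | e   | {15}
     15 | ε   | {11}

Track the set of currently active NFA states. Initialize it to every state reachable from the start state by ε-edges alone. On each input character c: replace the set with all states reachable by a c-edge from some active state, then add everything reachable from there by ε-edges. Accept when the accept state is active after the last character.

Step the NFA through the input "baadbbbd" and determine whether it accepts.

Answer: ACCEPT

Steps:
initial (ε-close {0}): {0,1,2}
'b' @ 1: {1,2,3,4,5,6,7,8,10,12,14}  ✓accept
'a' @ 2: {1,2,5,7,8,9}  ✓accept
'a' @ 3: {1,2,5,7,8,9}  ✓accept
'd' @ 4: {1,2,5,7,8,9}  ✓accept
'b' @ 5: {1,2,3,4,5,6,7,8,10,12,14}  ✓accept
'b' @ 6: {1,2,3,4,5,6,7,8,10,11,12,13,14,15}  ✓accept
'b' @ 7: {1,2,3,4,5,6,7,8,10,11,12,13,14,15}  ✓accept
'd' @ 8: {1,2,5,7,8,9}  ✓accept
end set {1,2,5,7,8,9} — state 1 in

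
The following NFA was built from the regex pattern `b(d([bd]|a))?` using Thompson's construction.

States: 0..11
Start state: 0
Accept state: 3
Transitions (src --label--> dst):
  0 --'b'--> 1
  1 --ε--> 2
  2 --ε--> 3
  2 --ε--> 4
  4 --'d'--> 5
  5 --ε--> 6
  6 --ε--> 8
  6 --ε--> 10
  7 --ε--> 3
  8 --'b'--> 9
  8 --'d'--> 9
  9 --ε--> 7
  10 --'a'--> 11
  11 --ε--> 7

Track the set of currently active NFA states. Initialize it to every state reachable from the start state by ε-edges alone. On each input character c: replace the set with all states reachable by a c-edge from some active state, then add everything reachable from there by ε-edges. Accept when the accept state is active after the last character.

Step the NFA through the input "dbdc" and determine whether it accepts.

S₀ = ε-closure({0}) = {0}
'd' @ 1: {}  — dead — no transitions
rest 'bdc' ignored (set empty)
end set {} — state 3 not in

Answer: REJECT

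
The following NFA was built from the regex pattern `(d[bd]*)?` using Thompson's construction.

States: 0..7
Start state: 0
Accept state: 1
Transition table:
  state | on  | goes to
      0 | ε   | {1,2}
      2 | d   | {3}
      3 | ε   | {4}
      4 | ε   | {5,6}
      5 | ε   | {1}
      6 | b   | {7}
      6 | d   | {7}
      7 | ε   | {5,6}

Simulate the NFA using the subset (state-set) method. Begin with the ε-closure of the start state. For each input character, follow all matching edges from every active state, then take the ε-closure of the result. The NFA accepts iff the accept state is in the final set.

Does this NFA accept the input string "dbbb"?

Answer: ACCEPT

Trace:
S₀ = ε-closure({0}) = {0,1,2}
'd' @ 1: {1,3,4,5,6}  ✓accept
'b' @ 2: {1,5,6,7}  ✓accept
'b' @ 3: {1,5,6,7}  ✓accept
'b' @ 4: {1,5,6,7}  ✓accept
final: {1,5,6,7}; accept 1 in set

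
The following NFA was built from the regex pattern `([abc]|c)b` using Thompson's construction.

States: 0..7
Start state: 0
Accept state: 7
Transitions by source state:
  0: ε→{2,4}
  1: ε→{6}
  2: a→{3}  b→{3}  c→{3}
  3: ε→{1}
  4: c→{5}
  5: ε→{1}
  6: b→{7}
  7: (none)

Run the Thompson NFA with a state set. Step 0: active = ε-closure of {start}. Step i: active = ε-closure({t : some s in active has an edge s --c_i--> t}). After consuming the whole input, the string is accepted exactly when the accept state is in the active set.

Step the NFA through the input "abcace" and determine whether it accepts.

Answer: REJECT

Trace:
S₀ = ε-closure({0}) = {0,2,4}
'a' @ 1: {1,3,6}
'b' @ 2: {7}  [accepting]
'c' @ 3: {}  — dead — no transitions
rest 'ace' ignored (set empty)
final: {}; accept 7 not in set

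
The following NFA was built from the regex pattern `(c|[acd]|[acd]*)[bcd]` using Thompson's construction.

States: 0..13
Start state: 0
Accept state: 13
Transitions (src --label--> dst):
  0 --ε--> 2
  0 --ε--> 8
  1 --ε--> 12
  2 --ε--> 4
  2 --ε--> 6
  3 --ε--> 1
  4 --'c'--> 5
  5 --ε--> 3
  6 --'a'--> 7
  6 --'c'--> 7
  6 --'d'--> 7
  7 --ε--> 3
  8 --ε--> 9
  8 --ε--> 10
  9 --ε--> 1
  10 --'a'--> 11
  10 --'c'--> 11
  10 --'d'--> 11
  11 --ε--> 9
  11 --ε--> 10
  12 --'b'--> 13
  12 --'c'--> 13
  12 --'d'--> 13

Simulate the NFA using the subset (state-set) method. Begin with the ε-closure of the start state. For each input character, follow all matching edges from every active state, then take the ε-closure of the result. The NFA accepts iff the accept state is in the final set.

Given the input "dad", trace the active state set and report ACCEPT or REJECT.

start: ε-closure({0}) = {0,1,2,4,6,8,9,10,12}
'd' @ 1: {1,3,7,9,10,11,12,13}  ✓accept
'a' @ 2: {1,9,10,11,12}
'd' @ 3: {1,9,10,11,12,13}  ✓accept
after full input: {1,9,10,11,12,13}  (accept=13 in)

Answer: ACCEPT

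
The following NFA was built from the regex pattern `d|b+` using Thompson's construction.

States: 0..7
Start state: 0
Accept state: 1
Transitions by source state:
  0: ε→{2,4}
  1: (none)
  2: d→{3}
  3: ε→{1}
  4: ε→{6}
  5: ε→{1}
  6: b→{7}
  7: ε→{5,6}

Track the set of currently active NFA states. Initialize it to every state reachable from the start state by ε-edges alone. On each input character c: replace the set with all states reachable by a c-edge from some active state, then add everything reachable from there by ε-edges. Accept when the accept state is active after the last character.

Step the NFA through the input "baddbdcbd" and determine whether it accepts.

Answer: REJECT

Trace:
S₀ = ε-closure({0}) = {0,2,4,6}
'b' @ 1: {1,5,6,7}  (accept∈set)
'a' @ 2: {}  — state set empty
rest 'ddbdcbd' ignored (set empty)
final: {}; accept 1 not in set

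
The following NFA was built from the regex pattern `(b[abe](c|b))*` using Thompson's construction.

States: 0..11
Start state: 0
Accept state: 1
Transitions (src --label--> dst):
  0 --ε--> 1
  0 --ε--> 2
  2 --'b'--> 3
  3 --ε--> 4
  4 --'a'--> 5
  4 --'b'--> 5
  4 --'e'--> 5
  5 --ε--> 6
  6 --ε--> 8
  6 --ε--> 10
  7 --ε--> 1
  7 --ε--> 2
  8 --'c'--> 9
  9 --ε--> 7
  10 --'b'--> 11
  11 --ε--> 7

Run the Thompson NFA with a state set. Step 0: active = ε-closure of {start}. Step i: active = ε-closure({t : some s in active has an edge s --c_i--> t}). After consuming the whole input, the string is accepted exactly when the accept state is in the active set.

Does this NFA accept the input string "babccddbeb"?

initial (ε-close {0}): {0,1,2}
'b' @ 1: {3,4}
'a' @ 2: {5,6,8,10}
'b' @ 3: {1,2,7,11}  ✓accept
'c' @ 4: {}  — dead — no transitions
rest 'cddbeb' ignored (set empty)
final: {}; accept 1 not in set

Answer: REJECT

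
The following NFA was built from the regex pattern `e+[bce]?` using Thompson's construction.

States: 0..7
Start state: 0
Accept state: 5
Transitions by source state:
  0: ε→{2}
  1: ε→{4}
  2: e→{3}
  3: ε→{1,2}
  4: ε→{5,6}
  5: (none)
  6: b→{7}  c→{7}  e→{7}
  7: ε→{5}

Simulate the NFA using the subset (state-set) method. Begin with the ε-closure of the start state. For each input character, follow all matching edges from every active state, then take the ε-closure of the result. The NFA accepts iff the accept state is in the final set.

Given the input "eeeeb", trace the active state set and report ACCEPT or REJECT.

Answer: ACCEPT

Trace:
initial (ε-close {0}): {0,2}
'e' @ 1: {1,2,3,4,5,6}  [accepting]
'e' @ 2: {1,2,3,4,5,6,7}  [accepting]
'e' @ 3: {1,2,3,4,5,6,7}  [accepting]
'e' @ 4: {1,2,3,4,5,6,7}  [accepting]
'b' @ 5: {5,7}  [accepting]
final: {5,7}; accept 5 in set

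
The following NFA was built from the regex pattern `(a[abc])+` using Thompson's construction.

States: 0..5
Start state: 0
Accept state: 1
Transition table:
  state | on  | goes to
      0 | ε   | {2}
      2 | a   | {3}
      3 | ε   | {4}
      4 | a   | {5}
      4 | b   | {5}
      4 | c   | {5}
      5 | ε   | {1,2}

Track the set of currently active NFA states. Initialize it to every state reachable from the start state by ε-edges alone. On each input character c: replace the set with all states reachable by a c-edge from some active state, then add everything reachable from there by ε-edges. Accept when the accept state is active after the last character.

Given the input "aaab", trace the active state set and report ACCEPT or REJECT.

Answer: ACCEPT

Trace:
start: ε-closure({0}) = {0,2}
'a' @ 1: {3,4}
'a' @ 2: {1,2,5}  ✓accept
'a' @ 3: {3,4}
'b' @ 4: {1,2,5}  ✓accept
final: {1,2,5}; accept 1 in set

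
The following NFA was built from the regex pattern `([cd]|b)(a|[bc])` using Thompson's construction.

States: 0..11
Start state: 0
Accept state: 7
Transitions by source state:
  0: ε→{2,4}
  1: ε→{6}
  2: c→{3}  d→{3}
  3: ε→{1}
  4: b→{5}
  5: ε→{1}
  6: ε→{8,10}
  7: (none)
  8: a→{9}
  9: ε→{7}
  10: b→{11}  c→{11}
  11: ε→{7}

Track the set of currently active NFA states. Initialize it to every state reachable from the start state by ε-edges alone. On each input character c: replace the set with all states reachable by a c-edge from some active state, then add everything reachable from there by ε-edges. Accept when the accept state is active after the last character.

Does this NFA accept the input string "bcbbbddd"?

initial (ε-close {0}): {0,2,4}
'b' @ 1: {1,5,6,8,10}
'c' @ 2: {7,11}  [accepting]
'b' @ 3: {}  — dead — no transitions
rest 'bbddd' ignored (set empty)
final: {}; accept 7 not in set

Answer: REJECT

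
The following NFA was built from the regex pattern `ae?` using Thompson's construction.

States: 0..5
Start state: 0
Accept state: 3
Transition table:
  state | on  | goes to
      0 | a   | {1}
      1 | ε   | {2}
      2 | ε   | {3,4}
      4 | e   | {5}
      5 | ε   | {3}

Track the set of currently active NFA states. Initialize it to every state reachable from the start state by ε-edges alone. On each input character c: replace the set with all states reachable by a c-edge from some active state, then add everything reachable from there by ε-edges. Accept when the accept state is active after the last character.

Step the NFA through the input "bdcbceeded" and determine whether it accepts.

start: ε-closure({0}) = {0}
'b' @ 1: {}  — no active states
rest 'dcbceeded' ignored (set empty)
end set {} — state 3 not in

Answer: REJECT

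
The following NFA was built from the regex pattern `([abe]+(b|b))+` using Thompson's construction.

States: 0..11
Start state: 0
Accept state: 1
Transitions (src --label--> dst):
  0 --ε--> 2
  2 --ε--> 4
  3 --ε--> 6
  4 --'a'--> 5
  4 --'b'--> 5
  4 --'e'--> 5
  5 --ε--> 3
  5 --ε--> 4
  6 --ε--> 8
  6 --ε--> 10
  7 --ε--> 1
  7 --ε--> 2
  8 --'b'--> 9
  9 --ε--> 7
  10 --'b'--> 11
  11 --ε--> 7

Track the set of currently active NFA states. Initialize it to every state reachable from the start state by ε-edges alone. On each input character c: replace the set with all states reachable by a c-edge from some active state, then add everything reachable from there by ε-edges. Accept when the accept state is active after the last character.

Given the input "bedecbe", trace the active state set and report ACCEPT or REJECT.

Answer: REJECT

Derivation:
S₀ = ε-closure({0}) = {0,2,4}
'b' @ 1: {3,4,5,6,8,10}
'e' @ 2: {3,4,5,6,8,10}
'd' @ 3: {}  — dead — no transitions
rest 'ecbe' ignored (set empty)
final: {}; accept 1 not in set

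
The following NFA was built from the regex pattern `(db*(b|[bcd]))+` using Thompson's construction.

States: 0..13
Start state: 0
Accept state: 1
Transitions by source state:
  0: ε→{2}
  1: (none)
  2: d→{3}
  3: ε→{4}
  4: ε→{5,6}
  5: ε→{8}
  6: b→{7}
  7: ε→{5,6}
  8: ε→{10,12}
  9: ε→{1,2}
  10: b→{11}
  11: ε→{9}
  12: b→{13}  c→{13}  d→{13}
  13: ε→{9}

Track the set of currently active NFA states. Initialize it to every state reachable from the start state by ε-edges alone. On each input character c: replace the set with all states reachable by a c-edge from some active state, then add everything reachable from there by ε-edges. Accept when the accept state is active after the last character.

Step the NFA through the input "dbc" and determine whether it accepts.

S₀ = ε-closure({0}) = {0,2}
'd' @ 1: {3,4,5,6,8,10,12}
'b' @ 2: {1,2,5,6,7,8,9,10,11,12,13}  [accepting]
'c' @ 3: {1,2,9,13}  [accepting]
after full input: {1,2,9,13}  (accept=1 in)

Answer: ACCEPT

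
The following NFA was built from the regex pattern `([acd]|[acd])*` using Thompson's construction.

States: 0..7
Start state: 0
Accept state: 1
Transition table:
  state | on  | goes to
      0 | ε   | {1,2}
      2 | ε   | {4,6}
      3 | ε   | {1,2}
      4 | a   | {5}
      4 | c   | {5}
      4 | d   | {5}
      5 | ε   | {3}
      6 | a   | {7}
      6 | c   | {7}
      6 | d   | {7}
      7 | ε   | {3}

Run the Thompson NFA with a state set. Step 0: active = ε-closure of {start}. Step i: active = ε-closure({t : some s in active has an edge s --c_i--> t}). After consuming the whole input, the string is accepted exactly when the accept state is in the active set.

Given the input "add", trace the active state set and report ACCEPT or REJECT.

Answer: ACCEPT

Derivation:
S₀ = ε-closure({0}) = {0,1,2,4,6}
'a' @ 1: {1,2,3,4,5,6,7}  (accept∈set)
'd' @ 2: {1,2,3,4,5,6,7}  (accept∈set)
'd' @ 3: {1,2,3,4,5,6,7}  (accept∈set)
after full input: {1,2,3,4,5,6,7}  (accept=1 in)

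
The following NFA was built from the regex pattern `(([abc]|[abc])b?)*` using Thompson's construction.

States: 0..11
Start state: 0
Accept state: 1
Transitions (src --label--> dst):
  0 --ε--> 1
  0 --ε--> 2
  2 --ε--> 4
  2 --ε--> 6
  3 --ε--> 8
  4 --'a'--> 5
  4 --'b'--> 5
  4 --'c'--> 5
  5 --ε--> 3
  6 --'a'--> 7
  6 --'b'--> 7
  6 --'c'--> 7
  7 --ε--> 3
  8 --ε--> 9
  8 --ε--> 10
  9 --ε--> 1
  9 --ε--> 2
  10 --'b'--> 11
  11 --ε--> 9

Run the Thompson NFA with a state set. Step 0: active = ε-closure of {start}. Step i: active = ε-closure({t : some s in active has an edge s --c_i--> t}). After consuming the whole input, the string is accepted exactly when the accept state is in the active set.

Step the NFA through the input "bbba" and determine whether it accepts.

S₀ = ε-closure({0}) = {0,1,2,4,6}
'b' @ 1: {1,2,3,4,5,6,7,8,9,10}  (accept∈set)
'b' @ 2: {1,2,3,4,5,6,7,8,9,10,11}  (accept∈set)
'b' @ 3: {1,2,3,4,5,6,7,8,9,10,11}  (accept∈set)
'a' @ 4: {1,2,3,4,5,6,7,8,9,10}  (accept∈set)
end set {1,2,3,4,5,6,7,8,9,10} — state 1 in

Answer: ACCEPT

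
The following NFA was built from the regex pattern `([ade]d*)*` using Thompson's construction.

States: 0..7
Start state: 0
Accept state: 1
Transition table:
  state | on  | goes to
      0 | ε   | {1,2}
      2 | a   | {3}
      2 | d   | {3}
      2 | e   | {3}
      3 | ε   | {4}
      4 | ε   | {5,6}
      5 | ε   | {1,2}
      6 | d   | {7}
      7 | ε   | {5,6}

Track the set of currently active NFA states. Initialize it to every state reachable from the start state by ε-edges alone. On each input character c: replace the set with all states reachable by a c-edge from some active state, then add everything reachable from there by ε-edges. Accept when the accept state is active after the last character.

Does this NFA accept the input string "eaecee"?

Answer: REJECT

Steps:
start: ε-closure({0}) = {0,1,2}
'e' @ 1: {1,2,3,4,5,6}  [accepting]
'a' @ 2: {1,2,3,4,5,6}  [accepting]
'e' @ 3: {1,2,3,4,5,6}  [accepting]
'c' @ 4: {}  — dead — no transitions
rest 'ee' ignored (set empty)
after full input: {}  (accept=1 not in)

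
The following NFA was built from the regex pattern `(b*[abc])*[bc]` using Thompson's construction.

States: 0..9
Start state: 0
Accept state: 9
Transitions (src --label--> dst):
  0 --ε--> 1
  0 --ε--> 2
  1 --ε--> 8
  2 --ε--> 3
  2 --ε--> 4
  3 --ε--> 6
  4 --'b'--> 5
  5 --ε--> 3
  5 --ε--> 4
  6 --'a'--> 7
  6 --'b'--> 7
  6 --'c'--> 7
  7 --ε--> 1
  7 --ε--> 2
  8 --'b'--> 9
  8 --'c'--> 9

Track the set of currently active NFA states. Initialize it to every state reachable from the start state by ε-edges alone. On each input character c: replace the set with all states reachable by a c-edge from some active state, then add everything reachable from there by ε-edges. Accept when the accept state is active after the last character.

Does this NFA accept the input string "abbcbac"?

start: ε-closure({0}) = {0,1,2,3,4,6,8}
'a' @ 1: {1,2,3,4,6,7,8}
'b' @ 2: {1,2,3,4,5,6,7,8,9}  [accepting]
'b' @ 3: {1,2,3,4,5,6,7,8,9}  [accepting]
'c' @ 4: {1,2,3,4,6,7,8,9}  [accepting]
'b' @ 5: {1,2,3,4,5,6,7,8,9}  [accepting]
'a' @ 6: {1,2,3,4,6,7,8}
'c' @ 7: {1,2,3,4,6,7,8,9}  [accepting]
final: {1,2,3,4,6,7,8,9}; accept 9 in set

Answer: ACCEPT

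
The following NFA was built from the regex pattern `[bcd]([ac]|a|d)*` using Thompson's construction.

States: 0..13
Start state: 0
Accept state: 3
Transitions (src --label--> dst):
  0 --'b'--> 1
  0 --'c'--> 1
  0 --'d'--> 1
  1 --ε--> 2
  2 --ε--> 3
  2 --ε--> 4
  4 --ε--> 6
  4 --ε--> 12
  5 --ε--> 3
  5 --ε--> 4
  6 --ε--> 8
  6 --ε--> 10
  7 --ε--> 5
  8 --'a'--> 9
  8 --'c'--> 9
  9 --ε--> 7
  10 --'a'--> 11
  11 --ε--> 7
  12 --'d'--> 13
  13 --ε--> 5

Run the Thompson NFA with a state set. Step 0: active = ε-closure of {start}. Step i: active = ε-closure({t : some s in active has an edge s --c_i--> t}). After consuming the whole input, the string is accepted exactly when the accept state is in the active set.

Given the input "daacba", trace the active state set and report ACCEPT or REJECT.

Answer: REJECT

Steps:
S₀ = ε-closure({0}) = {0}
'd' @ 1: {1,2,3,4,6,8,10,12}  [accepting]
'a' @ 2: {3,4,5,6,7,8,9,10,11,12}  [accepting]
'a' @ 3: {3,4,5,6,7,8,9,10,11,12}  [accepting]
'c' @ 4: {3,4,5,6,7,8,9,10,12}  [accepting]
'b' @ 5: {}  — dead — no transitions
rest 'a' ignored (set empty)
end set {} — state 3 not in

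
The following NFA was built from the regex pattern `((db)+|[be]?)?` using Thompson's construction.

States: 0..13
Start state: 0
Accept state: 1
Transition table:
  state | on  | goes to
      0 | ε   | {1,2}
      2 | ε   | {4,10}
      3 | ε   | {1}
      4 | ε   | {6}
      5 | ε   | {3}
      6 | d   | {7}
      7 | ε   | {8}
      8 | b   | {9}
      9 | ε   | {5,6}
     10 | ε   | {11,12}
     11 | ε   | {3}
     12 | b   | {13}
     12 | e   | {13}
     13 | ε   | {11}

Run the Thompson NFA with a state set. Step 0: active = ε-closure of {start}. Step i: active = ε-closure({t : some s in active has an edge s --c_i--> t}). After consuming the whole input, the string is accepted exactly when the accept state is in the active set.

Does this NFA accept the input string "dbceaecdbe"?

Answer: REJECT

Steps:
initial (ε-close {0}): {0,1,2,3,4,6,10,11,12}
'd' @ 1: {7,8}
'b' @ 2: {1,3,5,6,9}  [accepting]
'c' @ 3: {}  — dead — no transitions
rest 'eaecdbe' ignored (set empty)
after full input: {}  (accept=1 not in)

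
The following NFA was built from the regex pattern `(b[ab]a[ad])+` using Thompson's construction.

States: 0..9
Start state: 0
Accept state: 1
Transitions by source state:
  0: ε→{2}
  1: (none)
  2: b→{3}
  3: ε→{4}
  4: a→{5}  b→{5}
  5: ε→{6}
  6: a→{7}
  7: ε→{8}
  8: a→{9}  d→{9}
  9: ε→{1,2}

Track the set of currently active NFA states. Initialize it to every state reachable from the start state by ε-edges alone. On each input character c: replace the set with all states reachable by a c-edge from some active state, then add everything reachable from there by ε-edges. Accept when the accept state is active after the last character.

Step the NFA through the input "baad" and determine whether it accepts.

Answer: ACCEPT

Steps:
start: ε-closure({0}) = {0,2}
'b' @ 1: {3,4}
'a' @ 2: {5,6}
'a' @ 3: {7,8}
'd' @ 4: {1,2,9}  [accepting]
end set {1,2,9} — state 1 in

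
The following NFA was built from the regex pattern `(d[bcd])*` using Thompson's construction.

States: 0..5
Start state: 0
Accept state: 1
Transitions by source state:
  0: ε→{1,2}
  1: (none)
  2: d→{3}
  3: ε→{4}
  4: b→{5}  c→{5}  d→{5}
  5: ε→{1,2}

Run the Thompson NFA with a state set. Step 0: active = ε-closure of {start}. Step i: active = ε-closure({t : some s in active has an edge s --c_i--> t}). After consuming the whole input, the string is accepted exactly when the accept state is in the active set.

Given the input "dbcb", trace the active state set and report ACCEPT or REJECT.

initial (ε-close {0}): {0,1,2}
'd' @ 1: {3,4}
'b' @ 2: {1,2,5}  [accepting]
'c' @ 3: {}  — no active states
rest 'b' ignored (set empty)
final: {}; accept 1 not in set

Answer: REJECT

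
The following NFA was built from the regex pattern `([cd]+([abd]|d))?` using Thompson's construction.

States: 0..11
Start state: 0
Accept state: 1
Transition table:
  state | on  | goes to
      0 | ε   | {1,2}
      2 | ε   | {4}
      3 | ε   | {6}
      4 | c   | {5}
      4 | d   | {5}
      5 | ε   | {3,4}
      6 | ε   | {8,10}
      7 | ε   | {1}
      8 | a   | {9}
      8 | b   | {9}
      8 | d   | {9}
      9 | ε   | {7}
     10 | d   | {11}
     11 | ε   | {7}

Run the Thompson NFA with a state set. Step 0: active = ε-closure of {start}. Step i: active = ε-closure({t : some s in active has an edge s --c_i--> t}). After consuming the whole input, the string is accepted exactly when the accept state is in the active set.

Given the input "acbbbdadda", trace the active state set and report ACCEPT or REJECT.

Answer: REJECT

Trace:
S₀ = ε-closure({0}) = {0,1,2,4}
'a' @ 1: {}  — state set empty
rest 'cbbbdadda' ignored (set empty)
after full input: {}  (accept=1 not in)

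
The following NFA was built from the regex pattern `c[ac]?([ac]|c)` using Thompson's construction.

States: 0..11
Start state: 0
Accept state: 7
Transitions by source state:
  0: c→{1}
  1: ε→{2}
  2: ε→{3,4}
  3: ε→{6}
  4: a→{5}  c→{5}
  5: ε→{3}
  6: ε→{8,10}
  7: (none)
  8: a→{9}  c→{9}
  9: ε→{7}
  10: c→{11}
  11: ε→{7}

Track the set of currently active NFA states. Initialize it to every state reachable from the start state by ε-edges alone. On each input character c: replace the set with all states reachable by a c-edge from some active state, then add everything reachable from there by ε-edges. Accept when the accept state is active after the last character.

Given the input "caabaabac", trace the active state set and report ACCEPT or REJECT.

Answer: REJECT

Trace:
initial (ε-close {0}): {0}
'c' @ 1: {1,2,3,4,6,8,10}
'a' @ 2: {3,5,6,7,8,9,10}  (accept∈set)
'a' @ 3: {7,9}  (accept∈set)
'b' @ 4: {}  — no active states
rest 'aabac' ignored (set empty)
after full input: {}  (accept=7 not in)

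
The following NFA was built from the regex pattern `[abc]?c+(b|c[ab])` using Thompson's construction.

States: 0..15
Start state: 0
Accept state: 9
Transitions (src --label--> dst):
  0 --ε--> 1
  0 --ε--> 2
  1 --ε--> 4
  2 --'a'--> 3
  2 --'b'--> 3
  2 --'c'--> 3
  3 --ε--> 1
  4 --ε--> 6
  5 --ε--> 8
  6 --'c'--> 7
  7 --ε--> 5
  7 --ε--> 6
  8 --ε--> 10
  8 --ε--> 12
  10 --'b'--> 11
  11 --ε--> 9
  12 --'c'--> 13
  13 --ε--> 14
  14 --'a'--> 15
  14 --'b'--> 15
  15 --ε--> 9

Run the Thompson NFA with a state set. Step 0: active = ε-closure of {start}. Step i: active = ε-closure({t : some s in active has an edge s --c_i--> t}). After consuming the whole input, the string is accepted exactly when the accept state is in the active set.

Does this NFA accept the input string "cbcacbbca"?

Answer: REJECT

Derivation:
start: ε-closure({0}) = {0,1,2,4,6}
'c' @ 1: {1,3,4,5,6,7,8,10,12}
'b' @ 2: {9,11}  ✓accept
'c' @ 3: {}  — no active states
rest 'acbbca' ignored (set empty)
after full input: {}  (accept=9 not in)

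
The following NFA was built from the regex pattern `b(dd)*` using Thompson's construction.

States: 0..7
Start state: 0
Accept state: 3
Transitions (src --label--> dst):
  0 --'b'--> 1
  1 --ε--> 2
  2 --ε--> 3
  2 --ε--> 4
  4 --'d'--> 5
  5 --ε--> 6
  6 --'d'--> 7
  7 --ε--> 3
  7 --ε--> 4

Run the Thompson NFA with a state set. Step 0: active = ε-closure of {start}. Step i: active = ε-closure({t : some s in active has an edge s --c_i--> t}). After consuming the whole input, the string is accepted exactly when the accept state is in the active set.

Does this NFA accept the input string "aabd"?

Answer: REJECT

Derivation:
S₀ = ε-closure({0}) = {0}
'a' @ 1: {}  — dead — no transitions
rest 'abd' ignored (set empty)
final: {}; accept 3 not in set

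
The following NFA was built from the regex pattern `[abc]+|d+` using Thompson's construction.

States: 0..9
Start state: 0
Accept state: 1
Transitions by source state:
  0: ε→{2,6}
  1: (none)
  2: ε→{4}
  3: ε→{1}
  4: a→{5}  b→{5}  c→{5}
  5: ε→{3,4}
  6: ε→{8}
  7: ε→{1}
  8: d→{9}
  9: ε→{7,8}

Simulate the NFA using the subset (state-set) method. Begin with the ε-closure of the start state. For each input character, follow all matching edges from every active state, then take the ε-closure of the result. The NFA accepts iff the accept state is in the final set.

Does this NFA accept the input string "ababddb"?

start: ε-closure({0}) = {0,2,4,6,8}
'a' @ 1: {1,3,4,5}  (accept∈set)
'b' @ 2: {1,3,4,5}  (accept∈set)
'a' @ 3: {1,3,4,5}  (accept∈set)
'b' @ 4: {1,3,4,5}  (accept∈set)
'd' @ 5: {}  — dead — no transitions
rest 'db' ignored (set empty)
final: {}; accept 1 not in set

Answer: REJECT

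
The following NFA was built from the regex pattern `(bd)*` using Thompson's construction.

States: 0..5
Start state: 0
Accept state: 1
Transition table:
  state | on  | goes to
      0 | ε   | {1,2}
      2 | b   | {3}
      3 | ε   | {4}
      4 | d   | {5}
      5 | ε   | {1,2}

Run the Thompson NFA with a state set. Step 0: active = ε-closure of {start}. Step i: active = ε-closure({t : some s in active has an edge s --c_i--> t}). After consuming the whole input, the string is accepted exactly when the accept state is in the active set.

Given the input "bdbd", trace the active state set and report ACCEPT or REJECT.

initial (ε-close {0}): {0,1,2}
'b' @ 1: {3,4}
'd' @ 2: {1,2,5}  [accepting]
'b' @ 3: {3,4}
'd' @ 4: {1,2,5}  [accepting]
end set {1,2,5} — state 1 in

Answer: ACCEPT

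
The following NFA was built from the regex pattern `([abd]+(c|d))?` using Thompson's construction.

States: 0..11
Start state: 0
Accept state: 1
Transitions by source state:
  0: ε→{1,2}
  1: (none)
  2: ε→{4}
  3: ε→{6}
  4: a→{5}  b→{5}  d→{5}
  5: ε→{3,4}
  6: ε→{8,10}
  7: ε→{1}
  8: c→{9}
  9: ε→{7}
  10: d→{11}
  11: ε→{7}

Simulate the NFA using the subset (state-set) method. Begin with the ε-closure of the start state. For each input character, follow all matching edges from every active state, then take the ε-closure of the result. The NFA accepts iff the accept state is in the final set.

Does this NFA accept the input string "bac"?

Answer: ACCEPT

Trace:
initial (ε-close {0}): {0,1,2,4}
'b' @ 1: {3,4,5,6,8,10}
'a' @ 2: {3,4,5,6,8,10}
'c' @ 3: {1,7,9}  [accepting]
after full input: {1,7,9}  (accept=1 in)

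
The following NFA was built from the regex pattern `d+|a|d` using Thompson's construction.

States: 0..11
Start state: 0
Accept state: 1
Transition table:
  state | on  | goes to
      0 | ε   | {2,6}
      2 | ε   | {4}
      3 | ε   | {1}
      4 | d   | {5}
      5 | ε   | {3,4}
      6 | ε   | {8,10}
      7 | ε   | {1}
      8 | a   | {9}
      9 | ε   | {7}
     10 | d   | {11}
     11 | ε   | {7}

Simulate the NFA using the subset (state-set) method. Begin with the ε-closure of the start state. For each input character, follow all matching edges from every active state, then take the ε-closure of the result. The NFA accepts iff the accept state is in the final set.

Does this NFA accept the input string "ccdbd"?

start: ε-closure({0}) = {0,2,4,6,8,10}
'c' @ 1: {}  — state set empty
rest 'cdbd' ignored (set empty)
final: {}; accept 1 not in set

Answer: REJECT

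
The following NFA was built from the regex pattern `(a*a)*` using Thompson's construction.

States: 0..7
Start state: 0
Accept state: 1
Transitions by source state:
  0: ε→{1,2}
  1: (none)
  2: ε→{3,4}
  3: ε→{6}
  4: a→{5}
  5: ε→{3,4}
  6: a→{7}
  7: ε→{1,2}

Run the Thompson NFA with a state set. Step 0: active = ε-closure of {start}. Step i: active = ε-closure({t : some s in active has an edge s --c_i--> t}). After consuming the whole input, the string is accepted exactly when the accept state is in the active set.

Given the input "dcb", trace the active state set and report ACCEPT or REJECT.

Answer: REJECT

Derivation:
start: ε-closure({0}) = {0,1,2,3,4,6}
'd' @ 1: {}  — no active states
rest 'cb' ignored (set empty)
final: {}; accept 1 not in set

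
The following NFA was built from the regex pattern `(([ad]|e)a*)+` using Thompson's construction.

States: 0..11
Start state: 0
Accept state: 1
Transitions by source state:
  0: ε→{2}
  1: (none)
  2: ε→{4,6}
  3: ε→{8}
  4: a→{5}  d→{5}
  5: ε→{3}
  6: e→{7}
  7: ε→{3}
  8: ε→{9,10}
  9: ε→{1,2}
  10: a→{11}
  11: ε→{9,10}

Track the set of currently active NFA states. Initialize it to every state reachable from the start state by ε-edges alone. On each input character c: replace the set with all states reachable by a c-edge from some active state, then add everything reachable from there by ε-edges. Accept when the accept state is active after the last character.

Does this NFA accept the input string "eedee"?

S₀ = ε-closure({0}) = {0,2,4,6}
'e' @ 1: {1,2,3,4,6,7,8,9,10}  (accept∈set)
'e' @ 2: {1,2,3,4,6,7,8,9,10}  (accept∈set)
'd' @ 3: {1,2,3,4,5,6,8,9,10}  (accept∈set)
'e' @ 4: {1,2,3,4,6,7,8,9,10}  (accept∈set)
'e' @ 5: {1,2,3,4,6,7,8,9,10}  (accept∈set)
after full input: {1,2,3,4,6,7,8,9,10}  (accept=1 in)

Answer: ACCEPT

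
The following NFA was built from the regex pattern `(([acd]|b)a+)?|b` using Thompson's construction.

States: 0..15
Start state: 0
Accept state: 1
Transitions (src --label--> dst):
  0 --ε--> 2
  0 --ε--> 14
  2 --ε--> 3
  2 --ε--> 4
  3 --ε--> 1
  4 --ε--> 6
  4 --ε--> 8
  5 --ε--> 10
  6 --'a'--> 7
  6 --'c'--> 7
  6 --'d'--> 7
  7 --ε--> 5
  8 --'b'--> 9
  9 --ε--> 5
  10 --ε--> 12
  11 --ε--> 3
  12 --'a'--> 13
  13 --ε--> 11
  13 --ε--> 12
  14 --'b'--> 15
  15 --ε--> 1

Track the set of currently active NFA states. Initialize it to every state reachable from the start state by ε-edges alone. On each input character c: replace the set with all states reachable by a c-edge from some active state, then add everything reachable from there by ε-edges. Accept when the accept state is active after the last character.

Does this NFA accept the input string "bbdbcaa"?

start: ε-closure({0}) = {0,1,2,3,4,6,8,14}
'b' @ 1: {1,5,9,10,12,15}  ✓accept
'b' @ 2: {}  — dead — no transitions
rest 'dbcaa' ignored (set empty)
after full input: {}  (accept=1 not in)

Answer: REJECT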